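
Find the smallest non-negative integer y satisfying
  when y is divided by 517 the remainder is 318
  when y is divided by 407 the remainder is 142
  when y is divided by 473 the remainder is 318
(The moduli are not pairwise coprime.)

gcd(517, 407) = 11 and 11 | (142 − 318), so the pair is consistent; merging gives y ≡ 14794 (mod 19129), where 19129 = lcm(517, 407).
gcd(19129, 473) = 11 and 11 | (318 − 14794), so the pair is consistent; merging gives y ≡ 378245 (mod 822547), where 822547 = lcm(19129, 473).
The solution is unique modulo lcm(517, 407, 473) = 822547.

378245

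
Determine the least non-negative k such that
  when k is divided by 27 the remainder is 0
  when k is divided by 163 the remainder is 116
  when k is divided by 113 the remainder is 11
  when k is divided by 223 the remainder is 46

69820677

Combine the congruences pairwise.
From k ≡ 0 (mod 27) write k = 0 + 27t. Substituting into k ≡ 116 (mod 163) gives 27t ≡ 116 (mod 163), and since 27⁻¹ ≡ 157 (mod 163), t ≡ 119. Hence k ≡ 0 + 27·119 = 3213 (mod 4401).
From k ≡ 3213 (mod 4401) write k = 3213 + 4401t. Substituting into k ≡ 11 (mod 113) gives 4401t ≡ 75 (mod 113), and since 107⁻¹ ≡ 94 (mod 113), t ≡ 44. Hence k ≡ 3213 + 4401·44 = 196857 (mod 497313).
From k ≡ 196857 (mod 497313) write k = 196857 + 497313t. Substituting into k ≡ 46 (mod 223) gives 497313t ≡ 98 (mod 223), and since 23⁻¹ ≡ 97 (mod 223), t ≡ 140. Hence k ≡ 196857 + 497313·140 = 69820677 (mod 110900799).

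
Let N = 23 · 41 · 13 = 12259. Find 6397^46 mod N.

1067

Mod 23: 6397 ≡ 3; by Fermat, exponent reduces to 46 mod 22 = 2; 3^2 ≡ 9 (mod 23).
Mod 41: 6397 ≡ 1; by Fermat, exponent reduces to 46 mod 40 = 6; 1^6 ≡ 1 (mod 41).
Mod 13: 6397 ≡ 1; by Fermat, exponent reduces to 46 mod 12 = 10; 1^10 ≡ 1 (mod 13).
Combine by CRT: x ≡ 9 (mod 23), x ≡ 1 (mod 41), x ≡ 1 (mod 13) ⇒ x ≡ 1067 (mod 12259).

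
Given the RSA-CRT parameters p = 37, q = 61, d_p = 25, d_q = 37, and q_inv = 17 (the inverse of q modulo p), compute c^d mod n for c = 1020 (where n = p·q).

1616

m₁ = c^(d_p) mod p: c ≡ 21 (mod 37), and 21^25 mod 37 = 25.
m₂ = c^(d_q) mod q: c ≡ 44 (mod 61), and 44^37 mod 61 = 30.
h = q_inv·(m₁ − m₂) mod p = 17·(25 − 30) mod 37 = 26.
m = m₂ + h·q = 30 + 26·61 = 1616.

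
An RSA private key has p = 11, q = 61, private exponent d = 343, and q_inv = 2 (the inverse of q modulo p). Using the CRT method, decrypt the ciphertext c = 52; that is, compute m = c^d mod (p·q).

d_p = d mod (p−1) = 343 mod 10 = 3; d_q = d mod (q−1) = 43.
m₁ = c^(d_p) mod p: c ≡ 8 (mod 11), and 8^3 mod 11 = 6.
m₂ = c^(d_q) mod q: c ≡ 52 (mod 61), and 52^43 mod 61 = 3.
h = q_inv·(m₁ − m₂) mod p = 2·(6 − 3) mod 11 = 6.
m = m₂ + h·q = 3 + 6·61 = 369.

369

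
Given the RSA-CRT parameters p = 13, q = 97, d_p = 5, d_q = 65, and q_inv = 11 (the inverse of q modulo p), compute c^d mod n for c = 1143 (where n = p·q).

623

m₁ = c^(d_p) mod p: c ≡ 12 (mod 13), and 12^5 mod 13 = 12.
m₂ = c^(d_q) mod q: c ≡ 76 (mod 97), and 76^65 mod 97 = 41.
h = q_inv·(m₁ − m₂) mod p = 11·(12 − 41) mod 13 = 6.
m = m₂ + h·q = 41 + 6·97 = 623.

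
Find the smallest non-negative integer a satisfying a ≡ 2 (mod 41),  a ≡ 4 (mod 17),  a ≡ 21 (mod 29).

The moduli are pairwise coprime; N = 41·17·29 = 20213.
N/41 = 493; 493 ≡ 1 (mod 41), inverse 1.
N/17 = 1189; 1189 ≡ 16 (mod 17); 16·16 ≡ 1, so inverse 16.
N/29 = 697; 697 ≡ 1 (mod 29), inverse 1.
a ≡ 2·493·1 + 4·1189·16 + 21·697·1 = 91719.
91719 mod 20213 = 10867.

10867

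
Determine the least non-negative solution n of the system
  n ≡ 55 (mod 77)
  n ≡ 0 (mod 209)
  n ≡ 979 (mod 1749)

gcd(77, 209) = 11 and 11 | (0 − 55), so the pair is consistent; merging gives n ≡ 209 (mod 1463), where 1463 = lcm(77, 209).
gcd(1463, 1749) = 11 and 11 | (979 − 209), so the pair is consistent; merging gives n ≡ 49951 (mod 232617), where 232617 = lcm(1463, 1749).
The solution is unique modulo lcm(77, 209, 1749) = 232617.

49951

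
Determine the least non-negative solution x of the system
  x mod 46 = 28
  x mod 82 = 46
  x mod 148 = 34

Combine the congruences pairwise.
gcd(46, 82) = 2 and 2 | (46 − 28), so the pair is consistent; merging gives x ≡ 948 (mod 1886), where 1886 = lcm(46, 82).
gcd(1886, 148) = 2 and 2 | (34 − 948), so the pair is consistent; merging gives x ≡ 119766 (mod 139564), where 139564 = lcm(1886, 148).
The solution is unique modulo lcm(46, 82, 148) = 139564.

119766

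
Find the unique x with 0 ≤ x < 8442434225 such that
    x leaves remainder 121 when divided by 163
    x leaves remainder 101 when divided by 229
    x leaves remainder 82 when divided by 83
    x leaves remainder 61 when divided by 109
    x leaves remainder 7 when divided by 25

The moduli are pairwise coprime; N = 163·229·83·109·25 = 8442434225.
N/163 = 51794075; 51794075 ≡ 10 (mod 163); 10·49 ≡ 1, so inverse 49.
N/229 = 36866525; 36866525 ≡ 44 (mod 229); 44·203 ≡ 1, so inverse 203.
N/83 = 101716075; 101716075 ≡ 73 (mod 83); 73·58 ≡ 1, so inverse 58.
N/109 = 77453525; 77453525 ≡ 87 (mod 109); 87·104 ≡ 1, so inverse 104.
N/25 = 337697369; 337697369 ≡ 19 (mod 25); 19·4 ≡ 1, so inverse 4.
x ≡ 121·51794075·49 + 101·36866525·203 + 82·101716075·58 + 61·77453525·104 + 7·337697369·4 = 2047543774382.
2047543774382 mod 8442434225 = 4474691932.

4474691932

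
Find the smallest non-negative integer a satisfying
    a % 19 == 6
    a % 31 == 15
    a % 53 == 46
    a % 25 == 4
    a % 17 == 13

4938904

The moduli are pairwise coprime; N = 19·31·53·25·17 = 13267225.
N/19 = 698275; 698275 ≡ 6 (mod 19); 6·16 ≡ 1, so inverse 16.
N/31 = 427975; 427975 ≡ 20 (mod 31); 20·14 ≡ 1, so inverse 14.
N/53 = 250325; 250325 ≡ 6 (mod 53); 6·9 ≡ 1, so inverse 9.
N/25 = 530689; 530689 ≡ 14 (mod 25); 14·9 ≡ 1, so inverse 9.
N/17 = 780425; 780425 ≡ 6 (mod 17); 6·3 ≡ 1, so inverse 3.
a ≡ 6·698275·16 + 15·427975·14 + 46·250325·9 + 4·530689·9 + 13·780425·3 = 310085079.
310085079 mod 13267225 = 4938904.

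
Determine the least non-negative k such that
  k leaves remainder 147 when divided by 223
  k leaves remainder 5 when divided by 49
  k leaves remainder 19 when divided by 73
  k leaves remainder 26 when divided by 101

29995208

The moduli are pairwise coprime; N = 223·49·73·101 = 80564771.
N/223 = 361277; 361277 ≡ 17 (mod 223); 17·105 ≡ 1, so inverse 105.
N/49 = 1644179; 1644179 ≡ 33 (mod 49); 33·3 ≡ 1, so inverse 3.
N/73 = 1103627; 1103627 ≡ 13 (mod 73); 13·45 ≡ 1, so inverse 45.
N/101 = 797671; 797671 ≡ 74 (mod 101); 74·86 ≡ 1, so inverse 86.
k ≡ 147·361277·105 + 5·1644179·3 + 19·1103627·45 + 26·797671·86 = 8328166621.
8328166621 mod 80564771 = 29995208.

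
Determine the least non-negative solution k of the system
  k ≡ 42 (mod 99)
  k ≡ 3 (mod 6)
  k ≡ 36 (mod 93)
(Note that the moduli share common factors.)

6081

gcd(99, 6) = 3 and 3 | (3 − 42), so the pair is consistent; merging gives k ≡ 141 (mod 198), where 198 = lcm(99, 6).
gcd(198, 93) = 3 and 3 | (36 − 141), so the pair is consistent; merging gives k ≡ 6081 (mod 6138), where 6138 = lcm(198, 93).
The solution is unique modulo lcm(99, 6, 93) = 6138.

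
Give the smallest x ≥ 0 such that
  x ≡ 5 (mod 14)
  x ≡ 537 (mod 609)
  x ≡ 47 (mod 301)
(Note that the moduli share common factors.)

Combine the congruences pairwise.
gcd(14, 609) = 7 and 7 | (537 − 5), so the pair is consistent; merging gives x ≡ 537 (mod 1218), where 1218 = lcm(14, 609).
gcd(1218, 301) = 7 and 7 | (47 − 537), so the pair is consistent; merging gives x ≡ 10281 (mod 52374), where 52374 = lcm(1218, 301).
The solution is unique modulo lcm(14, 609, 301) = 52374.

10281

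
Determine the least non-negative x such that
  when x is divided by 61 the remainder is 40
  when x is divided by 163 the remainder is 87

6933

From x ≡ 40 (mod 61) write x = 40 + 61t. Substituting into x ≡ 87 (mod 163) gives 61t ≡ 47 (mod 163), and since 61⁻¹ ≡ 155 (mod 163), t ≡ 113. Hence x ≡ 40 + 61·113 = 6933 (mod 9943).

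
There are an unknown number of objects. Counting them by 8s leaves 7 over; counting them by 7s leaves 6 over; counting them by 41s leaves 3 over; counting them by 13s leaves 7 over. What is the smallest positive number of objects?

Combine the congruences pairwise.
From N ≡ 7 (mod 8) write N = 7 + 8t. Substituting into N ≡ 6 (mod 7) gives 8t ≡ 6 (mod 7), and since 1⁻¹ ≡ 1 (mod 7), t ≡ 6. Hence N ≡ 7 + 8·6 = 55 (mod 56).
From N ≡ 55 (mod 56) write N = 55 + 56t. Substituting into N ≡ 3 (mod 41) gives 56t ≡ 30 (mod 41), and since 15⁻¹ ≡ 11 (mod 41), t ≡ 2. Hence N ≡ 55 + 56·2 = 167 (mod 2296).
From N ≡ 167 (mod 2296) write N = 167 + 2296t. Substituting into N ≡ 7 (mod 13) gives 2296t ≡ 9 (mod 13), and since 8⁻¹ ≡ 5 (mod 13), t ≡ 6. Hence N ≡ 167 + 2296·6 = 13943 (mod 29848).

13943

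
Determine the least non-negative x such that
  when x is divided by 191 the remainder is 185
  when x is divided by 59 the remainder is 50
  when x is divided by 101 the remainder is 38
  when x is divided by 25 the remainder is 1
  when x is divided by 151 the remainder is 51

Combine the congruences pairwise.
From x ≡ 185 (mod 191) write x = 185 + 191t. Substituting into x ≡ 50 (mod 59) gives 191t ≡ 42 (mod 59), and since 14⁻¹ ≡ 38 (mod 59), t ≡ 3. Hence x ≡ 185 + 191·3 = 758 (mod 11269).
From x ≡ 758 (mod 11269) write x = 758 + 11269t. Substituting into x ≡ 38 (mod 101) gives 11269t ≡ 88 (mod 101), and since 58⁻¹ ≡ 54 (mod 101), t ≡ 5. Hence x ≡ 758 + 11269·5 = 57103 (mod 1138169).
From x ≡ 57103 (mod 1138169) write x = 57103 + 1138169t. Substituting into x ≡ 1 (mod 25) gives 1138169t ≡ 23 (mod 25), and since 19⁻¹ ≡ 4 (mod 25), t ≡ 17. Hence x ≡ 57103 + 1138169·17 = 19405976 (mod 28454225).
From x ≡ 19405976 (mod 28454225) write x = 19405976 + 28454225t. Substituting into x ≡ 51 (mod 151) gives 28454225t ≡ 142 (mod 151), and since 87⁻¹ ≡ 92 (mod 151), t ≡ 78. Hence x ≡ 19405976 + 28454225·78 = 2238835526 (mod 4296587975).

2238835526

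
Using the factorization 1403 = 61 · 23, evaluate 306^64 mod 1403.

Mod 61: 306 ≡ 1; by Fermat, exponent reduces to 64 mod 60 = 4; 1^4 ≡ 1 (mod 61).
Mod 23: 306 ≡ 7; by Fermat, exponent reduces to 64 mod 22 = 20; 7^20 ≡ 8 (mod 23).
Combine by CRT: x ≡ 1 (mod 61), x ≡ 8 (mod 23) ⇒ x ≡ 123 (mod 1403).

123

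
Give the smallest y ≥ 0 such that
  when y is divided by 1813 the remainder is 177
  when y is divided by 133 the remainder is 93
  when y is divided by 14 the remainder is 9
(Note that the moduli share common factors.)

gcd(1813, 133) = 7 and 7 | (93 − 177), so the pair is consistent; merging gives y ≡ 32811 (mod 34447), where 34447 = lcm(1813, 133).
gcd(34447, 14) = 7 and 7 | (9 − 32811), so the pair is consistent; merging gives y ≡ 32811 (mod 68894), where 68894 = lcm(34447, 14).
The solution is unique modulo lcm(1813, 133, 14) = 68894.

32811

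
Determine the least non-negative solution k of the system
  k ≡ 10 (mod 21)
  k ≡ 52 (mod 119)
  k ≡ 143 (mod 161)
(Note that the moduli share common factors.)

gcd(21, 119) = 7 and 7 | (52 − 10), so the pair is consistent; merging gives k ≡ 52 (mod 357), where 357 = lcm(21, 119).
gcd(357, 161) = 7 and 7 | (143 − 52), so the pair is consistent; merging gives k ≡ 7549 (mod 8211), where 8211 = lcm(357, 161).
The solution is unique modulo lcm(21, 119, 161) = 8211.

7549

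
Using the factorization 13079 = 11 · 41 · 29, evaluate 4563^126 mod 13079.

405

Mod 11: 4563 ≡ 9; by Fermat, exponent reduces to 126 mod 10 = 6; 9^6 ≡ 9 (mod 11).
Mod 41: 4563 ≡ 12; by Fermat, exponent reduces to 126 mod 40 = 6; 12^6 ≡ 36 (mod 41).
Mod 29: 4563 ≡ 10; by Fermat, exponent reduces to 126 mod 28 = 14; 10^14 ≡ 28 (mod 29).
Combine by CRT: x ≡ 9 (mod 11), x ≡ 36 (mod 41), x ≡ 28 (mod 29) ⇒ x ≡ 405 (mod 13079).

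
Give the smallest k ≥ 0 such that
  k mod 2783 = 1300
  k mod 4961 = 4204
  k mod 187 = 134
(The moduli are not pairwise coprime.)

1899306

gcd(2783, 4961) = 121 and 121 | (4204 − 1300), so the pair is consistent; merging gives k ≡ 73658 (mod 114103), where 114103 = lcm(2783, 4961).
gcd(114103, 187) = 11 and 11 | (134 − 73658), so the pair is consistent; merging gives k ≡ 1899306 (mod 1939751), where 1939751 = lcm(114103, 187).
The solution is unique modulo lcm(2783, 4961, 187) = 1939751.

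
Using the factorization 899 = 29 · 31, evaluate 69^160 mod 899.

Mod 29: 69 ≡ 11; by Fermat, exponent reduces to 160 mod 28 = 20; 11^20 ≡ 20 (mod 29).
Mod 31: 69 ≡ 7; by Fermat, exponent reduces to 160 mod 30 = 10; 7^10 ≡ 25 (mod 31).
Combine by CRT: x ≡ 20 (mod 29), x ≡ 25 (mod 31) ⇒ x ≡ 397 (mod 899).

397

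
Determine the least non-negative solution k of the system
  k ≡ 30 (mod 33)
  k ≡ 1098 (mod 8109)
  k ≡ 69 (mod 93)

Combine the congruences pairwise.
gcd(33, 8109) = 3 and 3 | (1098 − 30), so the pair is consistent; merging gives k ≡ 41643 (mod 89199), where 89199 = lcm(33, 8109).
gcd(89199, 93) = 3 and 3 | (69 − 41643), so the pair is consistent; merging gives k ≡ 2093220 (mod 2765169), where 2765169 = lcm(89199, 93).
The solution is unique modulo lcm(33, 8109, 93) = 2765169.

2093220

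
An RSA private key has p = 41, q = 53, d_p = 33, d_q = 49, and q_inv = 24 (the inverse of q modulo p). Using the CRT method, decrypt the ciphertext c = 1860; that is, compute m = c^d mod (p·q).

m₁ = c^(d_p) mod p: c ≡ 15 (mod 41), and 15^33 mod 41 = 35.
m₂ = c^(d_q) mod q: c ≡ 5 (mod 53), and 5^49 mod 53 = 14.
h = q_inv·(m₁ − m₂) mod p = 24·(35 − 14) mod 41 = 12.
m = m₂ + h·q = 14 + 12·53 = 650.

650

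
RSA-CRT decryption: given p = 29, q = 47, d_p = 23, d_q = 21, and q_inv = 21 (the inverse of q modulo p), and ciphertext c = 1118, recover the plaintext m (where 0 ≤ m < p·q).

807

m₁ = c^(d_p) mod p: c ≡ 16 (mod 29), and 16^23 mod 29 = 24.
m₂ = c^(d_q) mod q: c ≡ 37 (mod 47), and 37^21 mod 47 = 8.
h = q_inv·(m₁ − m₂) mod p = 21·(24 − 8) mod 29 = 17.
m = m₂ + h·q = 8 + 17·47 = 807.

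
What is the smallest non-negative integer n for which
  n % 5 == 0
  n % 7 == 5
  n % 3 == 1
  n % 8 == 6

The moduli are pairwise coprime; M = 5·7·3·8 = 840.
M/5 = 168; 168 ≡ 3 (mod 5); 3·2 ≡ 1, so inverse 2.
M/7 = 120; 120 ≡ 1 (mod 7), inverse 1.
M/3 = 280; 280 ≡ 1 (mod 3), inverse 1.
M/8 = 105; 105 ≡ 1 (mod 8), inverse 1.
n ≡ 0·168·2 + 5·120·1 + 1·280·1 + 6·105·1 = 1510.
1510 mod 840 = 670.

670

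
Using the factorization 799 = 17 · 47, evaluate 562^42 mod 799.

426

Mod 17: 562 ≡ 1; by Fermat, exponent reduces to 42 mod 16 = 10; 1^10 ≡ 1 (mod 17).
Mod 47: 562 ≡ 45; 45^42 ≡ 3 (mod 47).
Combine by CRT: x ≡ 1 (mod 17), x ≡ 3 (mod 47) ⇒ x ≡ 426 (mod 799).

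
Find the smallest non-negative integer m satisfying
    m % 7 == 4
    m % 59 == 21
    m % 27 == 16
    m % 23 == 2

144925

The moduli are pairwise coprime; N = 7·59·27·23 = 256473.
N/7 = 36639; 36639 ≡ 1 (mod 7), inverse 1.
N/59 = 4347; 4347 ≡ 40 (mod 59); 40·31 ≡ 1, so inverse 31.
N/27 = 9499; 9499 ≡ 22 (mod 27); 22·16 ≡ 1, so inverse 16.
N/23 = 11151; 11151 ≡ 19 (mod 23); 19·17 ≡ 1, so inverse 17.
m ≡ 4·36639·1 + 21·4347·31 + 16·9499·16 + 2·11151·17 = 5787331.
5787331 mod 256473 = 144925.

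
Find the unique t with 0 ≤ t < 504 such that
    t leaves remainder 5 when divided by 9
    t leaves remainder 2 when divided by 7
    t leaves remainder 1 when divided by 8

The moduli are pairwise coprime; N = 9·7·8 = 504.
N/9 = 56; 56 ≡ 2 (mod 9); 2·5 ≡ 1, so inverse 5.
N/7 = 72; 72 ≡ 2 (mod 7); 2·4 ≡ 1, so inverse 4.
N/8 = 63; 63 ≡ 7 (mod 8); 7·7 ≡ 1, so inverse 7.
t ≡ 5·56·5 + 2·72·4 + 1·63·7 = 2417.
2417 mod 504 = 401.

401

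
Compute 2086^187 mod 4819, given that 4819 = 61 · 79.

Mod 61: 2086 ≡ 12; by Fermat, exponent reduces to 187 mod 60 = 7; 12^7 ≡ 42 (mod 61).
Mod 79: 2086 ≡ 32; by Fermat, exponent reduces to 187 mod 78 = 31; 32^31 ≡ 40 (mod 79).
Combine by CRT: x ≡ 42 (mod 61), x ≡ 40 (mod 79) ⇒ x ≡ 2726 (mod 4819).

2726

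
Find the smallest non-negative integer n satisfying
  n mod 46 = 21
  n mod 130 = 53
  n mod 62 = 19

54393

gcd(46, 130) = 2 and 2 | (53 − 21), so the pair is consistent; merging gives n ≡ 573 (mod 2990), where 2990 = lcm(46, 130).
gcd(2990, 62) = 2 and 2 | (19 − 573), so the pair is consistent; merging gives n ≡ 54393 (mod 92690), where 92690 = lcm(2990, 62).
The solution is unique modulo lcm(46, 130, 62) = 92690.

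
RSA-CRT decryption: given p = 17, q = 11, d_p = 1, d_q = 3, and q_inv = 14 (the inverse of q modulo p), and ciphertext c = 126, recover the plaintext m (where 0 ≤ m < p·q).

m₁ = c^(d_p) mod p: c ≡ 7 (mod 17), and 7^1 mod 17 = 7.
m₂ = c^(d_q) mod q: c ≡ 5 (mod 11), and 5^3 mod 11 = 4.
h = q_inv·(m₁ − m₂) mod p = 14·(7 − 4) mod 17 = 8.
m = m₂ + h·q = 4 + 8·11 = 92.

92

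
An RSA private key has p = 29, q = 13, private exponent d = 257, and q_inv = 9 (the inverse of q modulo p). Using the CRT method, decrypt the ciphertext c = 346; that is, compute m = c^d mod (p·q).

d_p = d mod (p−1) = 257 mod 28 = 5; d_q = d mod (q−1) = 5.
m₁ = c^(d_p) mod p: c ≡ 27 (mod 29), and 27^5 mod 29 = 26.
m₂ = c^(d_q) mod q: c ≡ 8 (mod 13), and 8^5 mod 13 = 8.
h = q_inv·(m₁ − m₂) mod p = 9·(26 − 8) mod 29 = 17.
m = m₂ + h·q = 8 + 17·13 = 229.

229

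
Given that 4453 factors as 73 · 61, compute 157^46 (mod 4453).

2459

Mod 73: 157 ≡ 11; 11^46 ≡ 50 (mod 73).
Mod 61: 157 ≡ 35; 35^46 ≡ 19 (mod 61).
Combine by CRT: x ≡ 50 (mod 73), x ≡ 19 (mod 61) ⇒ x ≡ 2459 (mod 4453).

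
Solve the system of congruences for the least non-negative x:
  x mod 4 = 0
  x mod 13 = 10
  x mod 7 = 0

The moduli are pairwise coprime; N = 4·13·7 = 364.
N/4 = 91; 91 ≡ 3 (mod 4); 3·3 ≡ 1, so inverse 3.
N/13 = 28; 28 ≡ 2 (mod 13); 2·7 ≡ 1, so inverse 7.
N/7 = 52; 52 ≡ 3 (mod 7); 3·5 ≡ 1, so inverse 5.
x ≡ 0·91·3 + 10·28·7 + 0·52·5 = 1960.
1960 mod 364 = 140.

140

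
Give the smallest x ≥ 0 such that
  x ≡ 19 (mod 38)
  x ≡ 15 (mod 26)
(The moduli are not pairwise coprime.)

171

gcd(38, 26) = 2 and 2 | (15 − 19), so the pair is consistent; merging gives x ≡ 171 (mod 494), where 494 = lcm(38, 26).
The solution is unique modulo lcm(38, 26) = 494.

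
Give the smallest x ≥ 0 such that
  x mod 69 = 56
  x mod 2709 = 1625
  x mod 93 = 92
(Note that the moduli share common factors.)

gcd(69, 2709) = 3 and 3 | (1625 − 56), so the pair is consistent; merging gives x ≡ 4334 (mod 62307), where 62307 = lcm(69, 2709).
gcd(62307, 93) = 3 and 3 | (92 − 4334), so the pair is consistent; merging gives x ≡ 1188167 (mod 1931517), where 1931517 = lcm(62307, 93).
The solution is unique modulo lcm(69, 2709, 93) = 1931517.

1188167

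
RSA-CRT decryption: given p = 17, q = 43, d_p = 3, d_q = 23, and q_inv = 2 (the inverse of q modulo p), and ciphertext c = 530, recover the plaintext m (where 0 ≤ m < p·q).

282

m₁ = c^(d_p) mod p: c ≡ 3 (mod 17), and 3^3 mod 17 = 10.
m₂ = c^(d_q) mod q: c ≡ 14 (mod 43), and 14^23 mod 43 = 24.
h = q_inv·(m₁ − m₂) mod p = 2·(10 − 24) mod 17 = 6.
m = m₂ + h·q = 24 + 6·43 = 282.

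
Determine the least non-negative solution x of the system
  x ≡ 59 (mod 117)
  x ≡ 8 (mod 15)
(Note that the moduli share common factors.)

293

gcd(117, 15) = 3 and 3 | (8 − 59), so the pair is consistent; merging gives x ≡ 293 (mod 585), where 585 = lcm(117, 15).
The solution is unique modulo lcm(117, 15) = 585.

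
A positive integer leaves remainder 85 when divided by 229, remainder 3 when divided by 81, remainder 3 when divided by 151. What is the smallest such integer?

2751978

The moduli are pairwise coprime; N = 229·81·151 = 2800899.
N/229 = 12231; 12231 ≡ 94 (mod 229); 94·134 ≡ 1, so inverse 134.
N/81 = 34579; 34579 ≡ 73 (mod 81); 73·10 ≡ 1, so inverse 10.
N/151 = 18549; 18549 ≡ 127 (mod 151); 127·44 ≡ 1, so inverse 44.
k ≡ 85·12231·134 + 3·34579·10 + 3·18549·44 = 142796928.
142796928 mod 2800899 = 2751978.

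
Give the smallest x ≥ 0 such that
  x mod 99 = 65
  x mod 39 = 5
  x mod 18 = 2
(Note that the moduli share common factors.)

2540

gcd(99, 39) = 3 and 3 | (5 − 65), so the pair is consistent; merging gives x ≡ 1253 (mod 1287), where 1287 = lcm(99, 39).
gcd(1287, 18) = 9 and 9 | (2 − 1253), so the pair is consistent; merging gives x ≡ 2540 (mod 2574), where 2574 = lcm(1287, 18).
The solution is unique modulo lcm(99, 39, 18) = 2574.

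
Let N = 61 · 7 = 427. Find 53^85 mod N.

Mod 61: 53 ≡ 53; by Fermat, exponent reduces to 85 mod 60 = 25; 53^25 ≡ 50 (mod 61).
Mod 7: 53 ≡ 4; by Fermat, exponent reduces to 85 mod 6 = 1; 4^1 ≡ 4 (mod 7).
Combine by CRT: x ≡ 50 (mod 61), x ≡ 4 (mod 7) ⇒ x ≡ 172 (mod 427).

172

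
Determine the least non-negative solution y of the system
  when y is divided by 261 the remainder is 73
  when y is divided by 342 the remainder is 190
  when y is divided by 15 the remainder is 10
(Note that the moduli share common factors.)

gcd(261, 342) = 9 and 9 | (190 − 73), so the pair is consistent; merging gives y ≡ 1900 (mod 9918), where 9918 = lcm(261, 342).
gcd(9918, 15) = 3 and 3 | (10 − 1900), so the pair is consistent; merging gives y ≡ 1900 (mod 49590), where 49590 = lcm(9918, 15).
The solution is unique modulo lcm(261, 342, 15) = 49590.

1900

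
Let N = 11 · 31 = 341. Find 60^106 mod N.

126

Mod 11: 60 ≡ 5; by Fermat, exponent reduces to 106 mod 10 = 6; 5^6 ≡ 5 (mod 11).
Mod 31: 60 ≡ 29; by Fermat, exponent reduces to 106 mod 30 = 16; 29^16 ≡ 2 (mod 31).
Combine by CRT: x ≡ 5 (mod 11), x ≡ 2 (mod 31) ⇒ x ≡ 126 (mod 341).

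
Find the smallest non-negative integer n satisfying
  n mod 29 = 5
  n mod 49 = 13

From n ≡ 5 (mod 29) write n = 5 + 29t. Substituting into n ≡ 13 (mod 49) gives 29t ≡ 8 (mod 49), and since 29⁻¹ ≡ 22 (mod 49), t ≡ 29. Hence n ≡ 5 + 29·29 = 846 (mod 1421).

846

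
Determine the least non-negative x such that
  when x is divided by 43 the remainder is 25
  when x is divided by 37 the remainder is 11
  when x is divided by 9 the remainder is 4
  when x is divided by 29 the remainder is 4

The moduli are pairwise coprime; N = 43·37·9·29 = 415251.
N/43 = 9657; 9657 ≡ 25 (mod 43); 25·31 ≡ 1, so inverse 31.
N/37 = 11223; 11223 ≡ 12 (mod 37); 12·34 ≡ 1, so inverse 34.
N/9 = 46139; 46139 ≡ 5 (mod 9); 5·2 ≡ 1, so inverse 2.
N/29 = 14319; 14319 ≡ 22 (mod 29); 22·4 ≡ 1, so inverse 4.
x ≡ 25·9657·31 + 11·11223·34 + 4·46139·2 + 4·14319·4 = 12279793.
12279793 mod 415251 = 237514.

237514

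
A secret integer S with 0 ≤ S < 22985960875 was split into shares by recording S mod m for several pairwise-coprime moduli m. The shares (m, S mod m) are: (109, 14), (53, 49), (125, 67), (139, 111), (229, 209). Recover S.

3048614692

From S ≡ 14 (mod 109) write S = 14 + 109t. Substituting into S ≡ 49 (mod 53) gives 109t ≡ 35 (mod 53), and since 3⁻¹ ≡ 18 (mod 53), t ≡ 47. Hence S ≡ 14 + 109·47 = 5137 (mod 5777).
From S ≡ 5137 (mod 5777) write S = 5137 + 5777t. Substituting into S ≡ 67 (mod 125) gives 5777t ≡ 55 (mod 125), and since 27⁻¹ ≡ 88 (mod 125), t ≡ 90. Hence S ≡ 5137 + 5777·90 = 525067 (mod 722125).
From S ≡ 525067 (mod 722125) write S = 525067 + 722125t. Substituting into S ≡ 111 (mod 139) gives 722125t ≡ 47 (mod 139), and since 20⁻¹ ≡ 7 (mod 139), t ≡ 51. Hence S ≡ 525067 + 722125·51 = 37353442 (mod 100375375).
From S ≡ 37353442 (mod 100375375) write S = 37353442 + 100375375t. Substituting into S ≡ 209 (mod 229) gives 100375375t ≡ 102 (mod 229), and since 95⁻¹ ≡ 135 (mod 229), t ≡ 30. Hence S ≡ 37353442 + 100375375·30 = 3048614692 (mod 22985960875).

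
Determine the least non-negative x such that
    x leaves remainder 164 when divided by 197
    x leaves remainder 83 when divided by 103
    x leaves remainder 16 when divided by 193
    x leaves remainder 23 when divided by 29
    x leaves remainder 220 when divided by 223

11413364781

The moduli are pairwise coprime; N = 197·103·193·29·223 = 25325826121.
N/197 = 128557493; 128557493 ≡ 21 (mod 197); 21·122 ≡ 1, so inverse 122.
N/103 = 245881807; 245881807 ≡ 1 (mod 103), inverse 1.
N/193 = 131221897; 131221897 ≡ 39 (mod 193); 39·99 ≡ 1, so inverse 99.
N/29 = 873304349; 873304349 ≡ 2 (mod 29); 2·15 ≡ 1, so inverse 15.
N/223 = 113568727; 113568727 ≡ 179 (mod 223); 179·76 ≡ 1, so inverse 76.
x ≡ 164·128557493·122 + 83·245881807·1 + 16·131221897·99 + 23·873304349·15 + 220·113568727·76 = 5000601110618.
5000601110618 mod 25325826121 = 11413364781.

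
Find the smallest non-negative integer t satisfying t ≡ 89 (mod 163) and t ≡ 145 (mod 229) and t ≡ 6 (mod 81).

1887792

From t ≡ 89 (mod 163) write t = 89 + 163s. Substituting into t ≡ 145 (mod 229) gives 163s ≡ 56 (mod 229), and since 163⁻¹ ≡ 170 (mod 229), s ≡ 131. Hence t ≡ 89 + 163·131 = 21442 (mod 37327).
From t ≡ 21442 (mod 37327) write t = 21442 + 37327s. Substituting into t ≡ 6 (mod 81) gives 37327s ≡ 29 (mod 81), and since 67⁻¹ ≡ 52 (mod 81), s ≡ 50. Hence t ≡ 21442 + 37327·50 = 1887792 (mod 3023487).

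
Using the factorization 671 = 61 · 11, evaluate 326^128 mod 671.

108

Mod 61: 326 ≡ 21; by Fermat, exponent reduces to 128 mod 60 = 8; 21^8 ≡ 47 (mod 61).
Mod 11: 326 ≡ 7; by Fermat, exponent reduces to 128 mod 10 = 8; 7^8 ≡ 9 (mod 11).
Combine by CRT: x ≡ 47 (mod 61), x ≡ 9 (mod 11) ⇒ x ≡ 108 (mod 671).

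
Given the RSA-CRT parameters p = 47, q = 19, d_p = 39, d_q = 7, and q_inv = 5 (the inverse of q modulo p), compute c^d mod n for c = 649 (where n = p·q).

m₁ = c^(d_p) mod p: c ≡ 38 (mod 47), and 38^39 mod 47 = 10.
m₂ = c^(d_q) mod q: c ≡ 3 (mod 19), and 3^7 mod 19 = 2.
h = q_inv·(m₁ − m₂) mod p = 5·(10 − 2) mod 47 = 40.
m = m₂ + h·q = 2 + 40·19 = 762.

762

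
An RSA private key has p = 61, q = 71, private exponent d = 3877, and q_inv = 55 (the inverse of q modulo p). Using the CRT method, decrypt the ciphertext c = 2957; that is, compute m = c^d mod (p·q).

2286

d_p = d mod (p−1) = 3877 mod 60 = 37; d_q = d mod (q−1) = 27.
m₁ = c^(d_p) mod p: c ≡ 29 (mod 61), and 29^37 mod 61 = 29.
m₂ = c^(d_q) mod q: c ≡ 46 (mod 71), and 46^27 mod 71 = 14.
h = q_inv·(m₁ − m₂) mod p = 55·(29 − 14) mod 61 = 32.
m = m₂ + h·q = 14 + 32·71 = 2286.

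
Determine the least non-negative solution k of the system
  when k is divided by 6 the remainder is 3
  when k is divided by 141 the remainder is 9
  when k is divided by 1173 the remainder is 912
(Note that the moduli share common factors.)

Combine the congruences pairwise.
gcd(6, 141) = 3 and 3 | (9 − 3), so the pair is consistent; merging gives k ≡ 9 (mod 282), where 282 = lcm(6, 141).
gcd(282, 1173) = 3 and 3 | (912 − 9), so the pair is consistent; merging gives k ≡ 6777 (mod 110262), where 110262 = lcm(282, 1173).
The solution is unique modulo lcm(6, 141, 1173) = 110262.

6777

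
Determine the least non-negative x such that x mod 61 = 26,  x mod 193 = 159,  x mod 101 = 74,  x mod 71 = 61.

48223332

The moduli are pairwise coprime; N = 61·193·101·71 = 84424183.
N/61 = 1384003; 1384003 ≡ 35 (mod 61); 35·7 ≡ 1, so inverse 7.
N/193 = 437431; 437431 ≡ 93 (mod 193); 93·110 ≡ 1, so inverse 110.
N/101 = 835883; 835883 ≡ 7 (mod 101); 7·29 ≡ 1, so inverse 29.
N/71 = 1189073; 1189073 ≡ 36 (mod 71); 36·2 ≡ 1, so inverse 2.
x ≡ 26·1384003·7 + 159·437431·110 + 74·835883·29 + 61·1189073·2 = 9841428560.
9841428560 mod 84424183 = 48223332.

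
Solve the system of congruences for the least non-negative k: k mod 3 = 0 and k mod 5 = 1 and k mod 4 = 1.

Combine the congruences pairwise.
From k ≡ 0 (mod 3) write k = 0 + 3t. Substituting into k ≡ 1 (mod 5) gives 3t ≡ 1 (mod 5), and since 3⁻¹ ≡ 2 (mod 5), t ≡ 2. Hence k ≡ 0 + 3·2 = 6 (mod 15).
From k ≡ 6 (mod 15) write k = 6 + 15t. Substituting into k ≡ 1 (mod 4) gives 15t ≡ 3 (mod 4), and since 3⁻¹ ≡ 3 (mod 4), t ≡ 1. Hence k ≡ 6 + 15·1 = 21 (mod 60).

21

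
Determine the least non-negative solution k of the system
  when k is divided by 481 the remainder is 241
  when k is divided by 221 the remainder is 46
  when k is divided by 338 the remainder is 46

gcd(481, 221) = 13 and 13 | (46 − 241), so the pair is consistent; merging gives k ≡ 6013 (mod 8177), where 8177 = lcm(481, 221).
gcd(8177, 338) = 13 and 13 | (46 − 6013), so the pair is consistent; merging gives k ≡ 63252 (mod 212602), where 212602 = lcm(8177, 338).
The solution is unique modulo lcm(481, 221, 338) = 212602.

63252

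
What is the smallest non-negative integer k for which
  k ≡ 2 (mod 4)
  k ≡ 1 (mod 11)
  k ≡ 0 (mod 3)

The moduli are pairwise coprime; N = 4·11·3 = 132.
N/4 = 33; 33 ≡ 1 (mod 4), inverse 1.
N/11 = 12; 12 ≡ 1 (mod 11), inverse 1.
N/3 = 44; 44 ≡ 2 (mod 3); 2·2 ≡ 1, so inverse 2.
k ≡ 2·33·1 + 1·12·1 + 0·44·2 = 78.
78 mod 132 = 78.

78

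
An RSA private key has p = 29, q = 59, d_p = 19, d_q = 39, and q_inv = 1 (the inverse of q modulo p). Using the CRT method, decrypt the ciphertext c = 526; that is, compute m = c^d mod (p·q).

763

m₁ = c^(d_p) mod p: c ≡ 4 (mod 29), and 4^19 mod 29 = 9.
m₂ = c^(d_q) mod q: c ≡ 54 (mod 59), and 54^39 mod 59 = 55.
h = q_inv·(m₁ − m₂) mod p = 1·(9 − 55) mod 29 = 12.
m = m₂ + h·q = 55 + 12·59 = 763.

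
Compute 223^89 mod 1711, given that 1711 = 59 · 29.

169

Mod 59: 223 ≡ 46; by Fermat, exponent reduces to 89 mod 58 = 31; 46^31 ≡ 51 (mod 59).
Mod 29: 223 ≡ 20; by Fermat, exponent reduces to 89 mod 28 = 5; 20^5 ≡ 24 (mod 29).
Combine by CRT: x ≡ 51 (mod 59), x ≡ 24 (mod 29) ⇒ x ≡ 169 (mod 1711).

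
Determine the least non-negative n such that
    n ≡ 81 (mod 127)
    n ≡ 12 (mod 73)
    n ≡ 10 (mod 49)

243540

The moduli are pairwise coprime; M = 127·73·49 = 454279.
M/127 = 3577; 3577 ≡ 21 (mod 127); 21·121 ≡ 1, so inverse 121.
M/73 = 6223; 6223 ≡ 18 (mod 73); 18·69 ≡ 1, so inverse 69.
M/49 = 9271; 9271 ≡ 10 (mod 49); 10·5 ≡ 1, so inverse 5.
n ≡ 81·3577·121 + 12·6223·69 + 10·9271·5 = 40674371.
40674371 mod 454279 = 243540.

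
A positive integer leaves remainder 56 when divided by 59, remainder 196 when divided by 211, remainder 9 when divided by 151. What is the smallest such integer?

1452931

The moduli are pairwise coprime; N = 59·211·151 = 1879799.
N/59 = 31861; 31861 ≡ 1 (mod 59), inverse 1.
N/211 = 8909; 8909 ≡ 47 (mod 211); 47·9 ≡ 1, so inverse 9.
N/151 = 12449; 12449 ≡ 67 (mod 151); 67·142 ≡ 1, so inverse 142.
a ≡ 56·31861·1 + 196·8909·9 + 9·12449·142 = 33409514.
33409514 mod 1879799 = 1452931.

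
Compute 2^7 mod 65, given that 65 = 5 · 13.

Mod 5: 2 ≡ 2; by Fermat, exponent reduces to 7 mod 4 = 3; 2^3 ≡ 3 (mod 5).
Mod 13: 2 ≡ 2; 2^7 ≡ 11 (mod 13).
Combine by CRT: x ≡ 3 (mod 5), x ≡ 11 (mod 13) ⇒ x ≡ 63 (mod 65).

63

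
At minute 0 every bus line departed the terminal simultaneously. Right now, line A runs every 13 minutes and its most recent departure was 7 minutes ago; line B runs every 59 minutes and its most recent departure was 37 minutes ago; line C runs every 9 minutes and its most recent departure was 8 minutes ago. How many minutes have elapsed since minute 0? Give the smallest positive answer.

From t ≡ 7 (mod 13) write t = 7 + 13s. Substituting into t ≡ 37 (mod 59) gives 13s ≡ 30 (mod 59), and since 13⁻¹ ≡ 50 (mod 59), s ≡ 25. Hence t ≡ 7 + 13·25 = 332 (mod 767).
From t ≡ 332 (mod 767) write t = 332 + 767s. Substituting into t ≡ 8 (mod 9) gives 767s ≡ 0 (mod 9), and since 2⁻¹ ≡ 5 (mod 9), s ≡ 0. Hence t ≡ 332 + 767·0 = 332 (mod 6903).

332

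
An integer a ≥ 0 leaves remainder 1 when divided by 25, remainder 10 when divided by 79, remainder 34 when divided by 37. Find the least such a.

The moduli are pairwise coprime; N = 25·79·37 = 73075.
N/25 = 2923; 2923 ≡ 23 (mod 25); 23·12 ≡ 1, so inverse 12.
N/79 = 925; 925 ≡ 56 (mod 79); 56·24 ≡ 1, so inverse 24.
N/37 = 1975; 1975 ≡ 14 (mod 37); 14·8 ≡ 1, so inverse 8.
a ≡ 1·2923·12 + 10·925·24 + 34·1975·8 = 794276.
794276 mod 73075 = 63526.

63526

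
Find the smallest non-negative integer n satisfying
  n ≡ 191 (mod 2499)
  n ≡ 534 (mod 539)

2690

Combine the congruences pairwise.
gcd(2499, 539) = 49 and 49 | (534 − 191), so the pair is consistent; merging gives n ≡ 2690 (mod 27489), where 27489 = lcm(2499, 539).
The solution is unique modulo lcm(2499, 539) = 27489.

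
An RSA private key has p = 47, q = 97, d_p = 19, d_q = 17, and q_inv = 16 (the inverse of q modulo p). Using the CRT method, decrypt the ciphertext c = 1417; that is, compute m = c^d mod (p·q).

m₁ = c^(d_p) mod p: c ≡ 7 (mod 47), and 7^19 mod 47 = 12.
m₂ = c^(d_q) mod q: c ≡ 59 (mod 97), and 59^17 mod 97 = 87.
h = q_inv·(m₁ − m₂) mod p = 16·(12 − 87) mod 47 = 22.
m = m₂ + h·q = 87 + 22·97 = 2221.

2221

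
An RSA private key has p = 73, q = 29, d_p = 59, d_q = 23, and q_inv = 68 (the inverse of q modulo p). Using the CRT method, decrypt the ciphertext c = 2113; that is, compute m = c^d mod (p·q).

m₁ = c^(d_p) mod p: c ≡ 69 (mod 73), and 69^59 mod 73 = 71.
m₂ = c^(d_q) mod q: c ≡ 25 (mod 29), and 25^23 mod 29 = 16.
h = q_inv·(m₁ − m₂) mod p = 68·(71 − 16) mod 73 = 17.
m = m₂ + h·q = 16 + 17·29 = 509.

509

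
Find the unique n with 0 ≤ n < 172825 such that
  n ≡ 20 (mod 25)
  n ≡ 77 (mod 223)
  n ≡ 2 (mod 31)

159745

From n ≡ 20 (mod 25) write n = 20 + 25t. Substituting into n ≡ 77 (mod 223) gives 25t ≡ 57 (mod 223), and since 25⁻¹ ≡ 116 (mod 223), t ≡ 145. Hence n ≡ 20 + 25·145 = 3645 (mod 5575).
From n ≡ 3645 (mod 5575) write n = 3645 + 5575t. Substituting into n ≡ 2 (mod 31) gives 5575t ≡ 15 (mod 31), and since 26⁻¹ ≡ 6 (mod 31), t ≡ 28. Hence n ≡ 3645 + 5575·28 = 159745 (mod 172825).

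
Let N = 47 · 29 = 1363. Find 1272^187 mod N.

1296

Mod 47: 1272 ≡ 3; by Fermat, exponent reduces to 187 mod 46 = 3; 3^3 ≡ 27 (mod 47).
Mod 29: 1272 ≡ 25; by Fermat, exponent reduces to 187 mod 28 = 19; 25^19 ≡ 20 (mod 29).
Combine by CRT: x ≡ 27 (mod 47), x ≡ 20 (mod 29) ⇒ x ≡ 1296 (mod 1363).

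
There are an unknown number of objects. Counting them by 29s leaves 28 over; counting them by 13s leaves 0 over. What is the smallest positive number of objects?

260

From N ≡ 28 (mod 29) write N = 28 + 29t. Substituting into N ≡ 0 (mod 13) gives 29t ≡ 11 (mod 13), and since 3⁻¹ ≡ 9 (mod 13), t ≡ 8. Hence N ≡ 28 + 29·8 = 260 (mod 377).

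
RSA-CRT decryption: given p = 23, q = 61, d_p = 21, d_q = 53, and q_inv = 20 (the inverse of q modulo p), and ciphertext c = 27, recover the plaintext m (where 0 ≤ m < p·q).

m₁ = c^(d_p) mod p: c ≡ 4 (mod 23), and 4^21 mod 23 = 6.
m₂ = c^(d_q) mod q: c ≡ 27 (mod 61), and 27^53 mod 61 = 41.
h = q_inv·(m₁ − m₂) mod p = 20·(6 − 41) mod 23 = 13.
m = m₂ + h·q = 41 + 13·61 = 834.

834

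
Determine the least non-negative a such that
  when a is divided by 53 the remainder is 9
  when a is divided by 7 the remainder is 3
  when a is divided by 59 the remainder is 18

10874

From a ≡ 9 (mod 53) write a = 9 + 53t. Substituting into a ≡ 3 (mod 7) gives 53t ≡ 1 (mod 7), and since 4⁻¹ ≡ 2 (mod 7), t ≡ 2. Hence a ≡ 9 + 53·2 = 115 (mod 371).
From a ≡ 115 (mod 371) write a = 115 + 371t. Substituting into a ≡ 18 (mod 59) gives 371t ≡ 21 (mod 59), and since 17⁻¹ ≡ 7 (mod 59), t ≡ 29. Hence a ≡ 115 + 371·29 = 10874 (mod 21889).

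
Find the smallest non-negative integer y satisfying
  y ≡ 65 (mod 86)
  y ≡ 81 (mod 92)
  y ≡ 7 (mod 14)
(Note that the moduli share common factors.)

gcd(86, 92) = 2 and 2 | (81 − 65), so the pair is consistent; merging gives y ≡ 2473 (mod 3956), where 3956 = lcm(86, 92).
gcd(3956, 14) = 2 and 2 | (7 − 2473), so the pair is consistent; merging gives y ≡ 22253 (mod 27692), where 27692 = lcm(3956, 14).
The solution is unique modulo lcm(86, 92, 14) = 27692.

22253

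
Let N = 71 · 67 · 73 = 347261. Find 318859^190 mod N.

Mod 71: 318859 ≡ 69; by Fermat, exponent reduces to 190 mod 70 = 50; 69^50 ≡ 37 (mod 71).
Mod 67: 318859 ≡ 6; by Fermat, exponent reduces to 190 mod 66 = 58; 6^58 ≡ 19 (mod 67).
Mod 73: 318859 ≡ 68; by Fermat, exponent reduces to 190 mod 72 = 46; 68^46 ≡ 23 (mod 73).
Combine by CRT: x ≡ 37 (mod 71), x ≡ 19 (mod 67), x ≡ 23 (mod 73) ⇒ x ≡ 135292 (mod 347261).

135292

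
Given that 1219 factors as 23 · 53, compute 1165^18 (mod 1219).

955

Mod 23: 1165 ≡ 15; 15^18 ≡ 12 (mod 23).
Mod 53: 1165 ≡ 52; 52^18 ≡ 1 (mod 53).
Combine by CRT: x ≡ 12 (mod 23), x ≡ 1 (mod 53) ⇒ x ≡ 955 (mod 1219).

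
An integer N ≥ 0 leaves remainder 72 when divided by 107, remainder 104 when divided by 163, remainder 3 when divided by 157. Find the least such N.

The moduli are pairwise coprime; M = 107·163·157 = 2738237.
M/107 = 25591; 25591 ≡ 18 (mod 107); 18·6 ≡ 1, so inverse 6.
M/163 = 16799; 16799 ≡ 10 (mod 163); 10·49 ≡ 1, so inverse 49.
M/157 = 17441; 17441 ≡ 14 (mod 157); 14·101 ≡ 1, so inverse 101.
N ≡ 72·25591·6 + 104·16799·49 + 3·17441·101 = 101947639.
101947639 mod 2738237 = 632870.

632870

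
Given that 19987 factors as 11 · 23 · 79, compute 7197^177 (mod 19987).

Mod 11: 7197 ≡ 3; by Fermat, exponent reduces to 177 mod 10 = 7; 3^7 ≡ 9 (mod 11).
Mod 23: 7197 ≡ 21; by Fermat, exponent reduces to 177 mod 22 = 1; 21^1 ≡ 21 (mod 23).
Mod 79: 7197 ≡ 8; by Fermat, exponent reduces to 177 mod 78 = 21; 8^21 ≡ 65 (mod 79).
Combine by CRT: x ≡ 9 (mod 11), x ≡ 21 (mod 23), x ≡ 65 (mod 79) ⇒ x ≡ 4805 (mod 19987).

4805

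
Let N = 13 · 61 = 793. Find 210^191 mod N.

332

Mod 13: 210 ≡ 2; by Fermat, exponent reduces to 191 mod 12 = 11; 2^11 ≡ 7 (mod 13).
Mod 61: 210 ≡ 27; by Fermat, exponent reduces to 191 mod 60 = 11; 27^11 ≡ 27 (mod 61).
Combine by CRT: x ≡ 7 (mod 13), x ≡ 27 (mod 61) ⇒ x ≡ 332 (mod 793).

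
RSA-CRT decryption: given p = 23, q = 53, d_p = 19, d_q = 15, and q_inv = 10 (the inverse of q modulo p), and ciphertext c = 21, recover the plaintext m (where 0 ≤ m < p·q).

m₁ = c^(d_p) mod p: c ≡ 21 (mod 23), and 21^19 mod 23 = 20.
m₂ = c^(d_q) mod q: c ≡ 21 (mod 53), and 21^15 mod 53 = 20.
h = q_inv·(m₁ − m₂) mod p = 10·(20 − 20) mod 23 = 0.
m = m₂ + h·q = 20 + 0·53 = 20.

20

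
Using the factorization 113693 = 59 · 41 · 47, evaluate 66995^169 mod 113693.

Mod 59: 66995 ≡ 30; by Fermat, exponent reduces to 169 mod 58 = 53; 30^53 ≡ 32 (mod 59).
Mod 41: 66995 ≡ 1; by Fermat, exponent reduces to 169 mod 40 = 9; 1^9 ≡ 1 (mod 41).
Mod 47: 66995 ≡ 20; by Fermat, exponent reduces to 169 mod 46 = 31; 20^31 ≡ 44 (mod 47).
Combine by CRT: x ≡ 32 (mod 59), x ≡ 1 (mod 41), x ≡ 44 (mod 47) ⇒ x ≡ 16729 (mod 113693).

16729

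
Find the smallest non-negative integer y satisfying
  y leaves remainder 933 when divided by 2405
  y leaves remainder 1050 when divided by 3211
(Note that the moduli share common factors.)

gcd(2405, 3211) = 13 and 13 | (1050 − 933), so the pair is consistent; merging gives y ≡ 508388 (mod 594035), where 594035 = lcm(2405, 3211).
The solution is unique modulo lcm(2405, 3211) = 594035.

508388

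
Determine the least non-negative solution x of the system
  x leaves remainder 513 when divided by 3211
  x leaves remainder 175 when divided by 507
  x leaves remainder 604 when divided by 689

Combine the congruences pairwise.
gcd(3211, 507) = 169 and 169 | (175 − 513), so the pair is consistent; merging gives x ≡ 3724 (mod 9633), where 9633 = lcm(3211, 507).
gcd(9633, 689) = 13 and 13 | (604 − 3724), so the pair is consistent; merging gives x ≡ 273448 (mod 510549), where 510549 = lcm(9633, 689).
The solution is unique modulo lcm(3211, 507, 689) = 510549.

273448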